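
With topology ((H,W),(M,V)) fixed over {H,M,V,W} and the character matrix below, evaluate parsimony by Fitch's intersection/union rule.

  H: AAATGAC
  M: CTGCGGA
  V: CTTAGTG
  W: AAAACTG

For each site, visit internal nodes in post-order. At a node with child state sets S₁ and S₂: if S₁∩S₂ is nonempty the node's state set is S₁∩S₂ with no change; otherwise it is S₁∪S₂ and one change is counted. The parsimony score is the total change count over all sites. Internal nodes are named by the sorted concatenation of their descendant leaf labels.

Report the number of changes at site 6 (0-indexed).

[col 0] HW: children H:{A}, W:{A} ∩→ {A}; cost 0
[col 0] MV: children M:{C}, V:{C} ∩→ {C}; cost 0
[col 0] HMVW: children HW:{A}, MV:{C} ∪→ {A,C}; cost 1
[col 1] HW: children H:{A}, W:{A} ∩→ {A}; cost 0
[col 1] MV: children M:{T}, V:{T} ∩→ {T}; cost 0
[col 1] HMVW: children HW:{A}, MV:{T} ∪→ {A,T}; cost 1
[col 2] HW: children H:{A}, W:{A} ∩→ {A}; cost 0
[col 2] MV: children M:{G}, V:{T} ∪→ {G,T}; cost 1
[col 2] HMVW: children HW:{A}, MV:{G,T} ∪→ {A,G,T}; cost 1
[col 3] HW: children H:{T}, W:{A} ∪→ {A,T}; cost 1
[col 3] MV: children M:{C}, V:{A} ∪→ {A,C}; cost 1
[col 3] HMVW: children HW:{A,T}, MV:{A,C} ∩→ {A}; cost 0
[col 4] HW: children H:{G}, W:{C} ∪→ {C,G}; cost 1
[col 4] MV: children M:{G}, V:{G} ∩→ {G}; cost 0
[col 4] HMVW: children HW:{C,G}, MV:{G} ∩→ {G}; cost 0
[col 5] HW: children H:{A}, W:{T} ∪→ {A,T}; cost 1
[col 5] MV: children M:{G}, V:{T} ∪→ {G,T}; cost 1
[col 5] HMVW: children HW:{A,T}, MV:{G,T} ∩→ {T}; cost 0
[col 6] HW: children H:{C}, W:{G} ∪→ {C,G}; cost 1
[col 6] MV: children M:{A}, V:{G} ∪→ {A,G}; cost 1
[col 6] HMVW: children HW:{C,G}, MV:{A,G} ∩→ {G}; cost 0
per-site changes: [1, 1, 2, 2, 1, 2, 2]; total = 11

2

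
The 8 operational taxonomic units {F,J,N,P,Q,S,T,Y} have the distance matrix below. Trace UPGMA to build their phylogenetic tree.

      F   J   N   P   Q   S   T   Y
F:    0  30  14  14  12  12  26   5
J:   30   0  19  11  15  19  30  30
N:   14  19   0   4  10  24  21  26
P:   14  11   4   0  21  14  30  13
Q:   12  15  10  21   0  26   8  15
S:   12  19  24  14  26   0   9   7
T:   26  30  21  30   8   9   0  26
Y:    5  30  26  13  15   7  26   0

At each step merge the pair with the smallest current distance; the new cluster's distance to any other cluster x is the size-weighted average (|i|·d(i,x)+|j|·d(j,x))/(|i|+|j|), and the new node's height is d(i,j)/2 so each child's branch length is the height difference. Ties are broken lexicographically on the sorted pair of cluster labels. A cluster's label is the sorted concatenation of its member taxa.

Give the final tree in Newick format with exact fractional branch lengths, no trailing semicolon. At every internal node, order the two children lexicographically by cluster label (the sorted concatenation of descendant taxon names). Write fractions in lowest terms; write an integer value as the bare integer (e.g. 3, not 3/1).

((((F:5/2,Y:5/2):9/4,S:19/4):19/4,(Q:4,T:4):11/2):13/15,(J:15/2,(N:2,P:2):11/2):43/15)

step 1: merge (N,P) at d=4; branch lengths N→2, P→2; new cluster NP
  updated: d(F,NP)=14, d(J,NP)=15, d(NP,Q)=31/2, d(NP,S)=19, d(NP,T)=51/2, d(NP,Y)=39/2
step 2: merge (F,Y) at d=5; branch lengths F→5/2, Y→5/2; new cluster FY
  updated: d(FY,J)=30, d(FY,NP)=67/4, d(FY,Q)=27/2, d(FY,S)=19/2, d(FY,T)=26
step 3: merge (Q,T) at d=8; branch lengths Q→4, T→4; new cluster QT
  updated: d(FY,QT)=79/4, d(J,QT)=45/2, d(NP,QT)=41/2, d(QT,S)=35/2
step 4: merge (FY,S) at d=19/2; branch lengths FY→9/4, S→19/4; new cluster FSY
  updated: d(FSY,J)=79/3, d(FSY,NP)=35/2, d(FSY,QT)=19
step 5: merge (J,NP) at d=15; branch lengths J→15/2, NP→11/2; new cluster JNP
  updated: d(FSY,JNP)=184/9, d(JNP,QT)=127/6
step 6: merge (FSY,QT) at d=19; branch lengths FSY→19/4, QT→11/2; new cluster FQSTY
  updated: d(FQSTY,JNP)=311/15
step 7: merge (FQSTY,JNP) at d=311/15; branch lengths FQSTY→13/15, JNP→43/15; new cluster FJNPQSTY
final tree: ((((F:5/2,Y:5/2):9/4,S:19/4):19/4,(Q:4,T:4):11/2):13/15,(J:15/2,(N:2,P:2):11/2):43/15)
total length: 3059/60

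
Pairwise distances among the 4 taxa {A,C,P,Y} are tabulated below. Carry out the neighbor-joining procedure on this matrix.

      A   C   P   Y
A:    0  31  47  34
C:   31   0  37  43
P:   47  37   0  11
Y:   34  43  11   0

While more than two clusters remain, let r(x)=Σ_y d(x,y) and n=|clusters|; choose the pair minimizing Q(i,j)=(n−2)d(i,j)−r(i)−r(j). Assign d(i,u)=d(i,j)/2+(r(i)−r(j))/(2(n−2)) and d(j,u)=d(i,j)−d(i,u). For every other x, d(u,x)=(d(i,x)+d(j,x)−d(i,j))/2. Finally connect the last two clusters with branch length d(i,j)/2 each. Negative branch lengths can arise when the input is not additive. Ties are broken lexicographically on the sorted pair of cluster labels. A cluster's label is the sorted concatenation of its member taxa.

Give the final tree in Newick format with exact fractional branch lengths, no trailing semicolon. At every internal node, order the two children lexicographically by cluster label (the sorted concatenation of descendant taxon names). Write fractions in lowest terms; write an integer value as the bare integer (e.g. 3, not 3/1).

(((A:63/4,C:61/4):77/4,P:29/4):15/8,Y:15/8)

step 1: merge (A,C) at d=31, Q=-161; branch lengths A→63/4, C→61/4; new cluster AC
  updated: d(AC,P)=53/2, d(AC,Y)=23
step 2: merge (AC,P) at d=53/2, Q=-121/2; branch lengths AC→77/4, P→29/4; new cluster ACP
  updated: d(ACP,Y)=15/4
step 3: merge (ACP,Y) at d=15/4; branch lengths ACP→15/8, Y→15/8; new cluster ACPY
final tree: (((A:63/4,C:61/4):77/4,P:29/4):15/8,Y:15/8)
total length: 245/4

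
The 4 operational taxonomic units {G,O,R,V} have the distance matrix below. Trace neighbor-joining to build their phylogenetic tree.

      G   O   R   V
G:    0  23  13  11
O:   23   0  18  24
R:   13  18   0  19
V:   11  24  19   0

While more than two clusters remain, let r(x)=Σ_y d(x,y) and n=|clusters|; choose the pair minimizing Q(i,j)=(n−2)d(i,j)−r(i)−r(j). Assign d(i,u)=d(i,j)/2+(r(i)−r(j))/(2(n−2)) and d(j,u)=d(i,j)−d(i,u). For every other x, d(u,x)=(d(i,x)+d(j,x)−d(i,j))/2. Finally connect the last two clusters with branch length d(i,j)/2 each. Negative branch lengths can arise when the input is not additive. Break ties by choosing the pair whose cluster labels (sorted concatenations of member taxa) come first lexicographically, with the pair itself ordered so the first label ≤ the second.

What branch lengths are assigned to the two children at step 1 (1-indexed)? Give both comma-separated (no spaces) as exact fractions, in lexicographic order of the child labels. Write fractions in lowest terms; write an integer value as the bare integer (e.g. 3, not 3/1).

15/4,29/4

1. join G+V (d=11, Q=-79) ⇒ GV; edges |G|=15/4, |V|=29/4
  updated: d(GV,O)=18, d(GV,R)=21/2
2. join GV+O (d=18, Q=-93/2) ⇒ GOV; edges |GV|=21/4, |O|=51/4
  updated: d(GOV,R)=21/4
3. join GOV+R (d=21/4) ⇒ GORV; edges |GOV|=21/8, |R|=21/8
final tree: (((G:15/4,V:29/4):21/4,O:51/4):21/8,R:21/8)
total length: 137/4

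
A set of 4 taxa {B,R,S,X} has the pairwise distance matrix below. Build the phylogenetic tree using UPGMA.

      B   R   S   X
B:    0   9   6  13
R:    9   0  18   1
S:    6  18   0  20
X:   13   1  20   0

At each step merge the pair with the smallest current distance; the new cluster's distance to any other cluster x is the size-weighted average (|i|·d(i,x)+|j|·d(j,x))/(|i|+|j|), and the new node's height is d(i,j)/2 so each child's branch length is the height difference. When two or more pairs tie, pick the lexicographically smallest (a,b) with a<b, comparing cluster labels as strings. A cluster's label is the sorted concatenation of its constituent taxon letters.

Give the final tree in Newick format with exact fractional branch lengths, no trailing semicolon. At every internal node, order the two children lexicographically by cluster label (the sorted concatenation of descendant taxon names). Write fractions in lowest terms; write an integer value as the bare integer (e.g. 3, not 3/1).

((B:3,S:3):9/2,(R:1/2,X:1/2):7)

step 1: merge (R,X) at d=1; branch lengths R→1/2, X→1/2; new cluster RX
  updated: d(B,RX)=11, d(RX,S)=19
step 2: merge (B,S) at d=6; branch lengths B→3, S→3; new cluster BS
  updated: d(BS,RX)=15
step 3: merge (BS,RX) at d=15; branch lengths BS→9/2, RX→7; new cluster BRSX
final tree: ((B:3,S:3):9/2,(R:1/2,X:1/2):7)
total length: 37/2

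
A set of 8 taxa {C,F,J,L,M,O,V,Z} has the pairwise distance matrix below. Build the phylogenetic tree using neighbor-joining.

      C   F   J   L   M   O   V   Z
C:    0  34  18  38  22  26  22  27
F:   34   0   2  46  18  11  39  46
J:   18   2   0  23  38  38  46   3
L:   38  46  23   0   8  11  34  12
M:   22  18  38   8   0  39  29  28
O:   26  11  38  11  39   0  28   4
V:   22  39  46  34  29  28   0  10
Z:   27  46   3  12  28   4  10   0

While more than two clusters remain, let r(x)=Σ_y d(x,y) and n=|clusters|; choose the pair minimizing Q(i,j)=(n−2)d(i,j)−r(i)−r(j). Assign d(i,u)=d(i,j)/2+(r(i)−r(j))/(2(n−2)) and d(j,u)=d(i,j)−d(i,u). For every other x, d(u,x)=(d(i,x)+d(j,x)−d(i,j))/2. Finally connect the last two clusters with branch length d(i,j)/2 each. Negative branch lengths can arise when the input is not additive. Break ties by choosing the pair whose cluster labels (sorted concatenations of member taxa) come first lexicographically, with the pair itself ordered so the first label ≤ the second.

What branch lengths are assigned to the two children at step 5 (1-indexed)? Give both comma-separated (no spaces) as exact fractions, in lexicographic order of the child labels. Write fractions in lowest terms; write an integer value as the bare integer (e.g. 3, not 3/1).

51/16,167/16

iteration 1: select F,J (d=2, Q=-352); attach at lengths (10/3, -4/3); label the merged cluster FJ
  updated: d(C,FJ)=25, d(FJ,L)=67/2, d(FJ,M)=27, d(FJ,O)=47/2, d(FJ,V)=83/2, d(FJ,Z)=47/2
iteration 2: select L,M (d=8, Q=-499/2); attach at lengths (47/20, 113/20); label the merged cluster LM
  updated: d(C,LM)=26, d(FJ,LM)=105/4, d(LM,O)=21, d(LM,V)=55/2, d(LM,Z)=16
iteration 3: select V,Z (d=10, Q=-339/2); attach at lengths (177/16, -17/16); label the merged cluster VZ
  updated: d(C,VZ)=39/2, d(FJ,VZ)=55/2, d(LM,VZ)=67/4, d(O,VZ)=11
iteration 4: select C,FJ (d=25, Q=-495/4); attach at lengths (277/24, 323/24); label the merged cluster CFJ
  updated: d(CFJ,LM)=109/8, d(CFJ,O)=49/4, d(CFJ,VZ)=11
iteration 5: select CFJ,LM (d=109/8, Q=-61); attach at lengths (51/16, 167/16); label the merged cluster CFJLM
  updated: d(CFJLM,O)=157/16, d(CFJLM,VZ)=113/16
iteration 6: select CFJLM,O (d=157/16, Q=-223/8); attach at lengths (47/16, 55/8); label the merged cluster CFJLMO
  updated: d(CFJLMO,VZ)=33/8
iteration 7: select CFJLMO,VZ (d=33/8); attach at lengths (33/16, 33/16); label the merged cluster CFJLMOVZ
final tree: ((((C:277/24,(F:10/3,J:-4/3):323/24):51/16,(L:47/20,M:113/20):167/16):47/16,O:55/8):33/16,(V:177/16,Z:-17/16):33/16)
total length: 1161/16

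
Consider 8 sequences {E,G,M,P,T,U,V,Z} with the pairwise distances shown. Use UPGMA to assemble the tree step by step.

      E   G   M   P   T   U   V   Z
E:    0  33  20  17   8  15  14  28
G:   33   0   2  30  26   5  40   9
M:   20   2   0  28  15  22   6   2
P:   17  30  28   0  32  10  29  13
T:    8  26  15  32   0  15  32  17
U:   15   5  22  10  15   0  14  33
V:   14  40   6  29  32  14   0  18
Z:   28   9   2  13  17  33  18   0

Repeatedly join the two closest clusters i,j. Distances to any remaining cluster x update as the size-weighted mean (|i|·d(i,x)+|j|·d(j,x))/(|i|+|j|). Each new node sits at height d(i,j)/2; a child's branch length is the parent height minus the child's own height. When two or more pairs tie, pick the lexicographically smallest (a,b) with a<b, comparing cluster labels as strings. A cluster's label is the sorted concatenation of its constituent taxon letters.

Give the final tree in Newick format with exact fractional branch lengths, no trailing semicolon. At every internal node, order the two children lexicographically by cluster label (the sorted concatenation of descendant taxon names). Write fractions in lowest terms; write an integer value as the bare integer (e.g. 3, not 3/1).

(((E:4,T:4):47/8,(P:5,U:5):39/8):43/32,(((G:1,M:1):7/4,Z:11/4):95/12,V:32/3):53/96)

step 1: merge (G,M) at d=2; branch lengths G→1, M→1; new cluster GM
  updated: d(E,GM)=53/2, d(GM,P)=29, d(GM,T)=41/2, d(GM,U)=27/2, d(GM,V)=23, d(GM,Z)=11/2
step 2: merge (GM,Z) at d=11/2; branch lengths GM→7/4, Z→11/4; new cluster GMZ
  updated: d(E,GMZ)=27, d(GMZ,P)=71/3, d(GMZ,T)=58/3, d(GMZ,U)=20, d(GMZ,V)=64/3
step 3: merge (E,T) at d=8; branch lengths E→4, T→4; new cluster ET
  updated: d(ET,GMZ)=139/6, d(ET,P)=49/2, d(ET,U)=15, d(ET,V)=23
step 4: merge (P,U) at d=10; branch lengths P→5, U→5; new cluster PU
  updated: d(ET,PU)=79/4, d(GMZ,PU)=131/6, d(PU,V)=43/2
step 5: merge (ET,PU) at d=79/4; branch lengths ET→47/8, PU→39/8; new cluster EPTU
  updated: d(EPTU,GMZ)=45/2, d(EPTU,V)=89/4
step 6: merge (GMZ,V) at d=64/3; branch lengths GMZ→95/12, V→32/3; new cluster GMVZ
  updated: d(EPTU,GMVZ)=359/16
step 7: merge (EPTU,GMVZ) at d=359/16; branch lengths EPTU→43/32, GMVZ→53/96; new cluster EGMPTUVZ
final tree: (((E:4,T:4):47/8,(P:5,U:5):39/8):43/32,(((G:1,M:1):7/4,Z:11/4):95/12,V:32/3):53/96)
total length: 2675/48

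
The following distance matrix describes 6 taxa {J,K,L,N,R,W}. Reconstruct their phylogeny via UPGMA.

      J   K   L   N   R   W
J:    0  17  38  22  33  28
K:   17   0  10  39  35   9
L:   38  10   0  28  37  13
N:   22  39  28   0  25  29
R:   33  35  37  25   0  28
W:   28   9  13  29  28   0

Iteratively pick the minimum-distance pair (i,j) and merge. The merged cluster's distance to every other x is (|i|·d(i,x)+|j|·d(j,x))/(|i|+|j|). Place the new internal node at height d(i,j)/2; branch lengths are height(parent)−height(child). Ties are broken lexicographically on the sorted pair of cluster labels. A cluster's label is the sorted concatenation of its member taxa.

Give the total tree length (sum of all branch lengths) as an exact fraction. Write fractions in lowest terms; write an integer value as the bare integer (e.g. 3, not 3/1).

1. join K+W (d=9) ⇒ KW; edges |K|=9/2, |W|=9/2
  updated: d(J,KW)=45/2, d(KW,L)=23/2, d(KW,N)=34, d(KW,R)=63/2
2. join KW+L (d=23/2) ⇒ KLW; edges |KW|=5/4, |L|=23/4
  updated: d(J,KLW)=83/3, d(KLW,N)=32, d(KLW,R)=100/3
3. join J+N (d=22) ⇒ JN; edges |J|=11, |N|=11
  updated: d(JN,KLW)=179/6, d(JN,R)=29
4. join JN+R (d=29) ⇒ JNR; edges |JN|=7/2, |R|=29/2
  updated: d(JNR,KLW)=31
5. join JNR+KLW (d=31) ⇒ JKLNRW; edges |JNR|=1, |KLW|=39/4
final tree: (((J:11,N:11):7/2,R:29/2):1,((K:9/2,W:9/2):5/4,L:23/4):39/4)
total length: 267/4

267/4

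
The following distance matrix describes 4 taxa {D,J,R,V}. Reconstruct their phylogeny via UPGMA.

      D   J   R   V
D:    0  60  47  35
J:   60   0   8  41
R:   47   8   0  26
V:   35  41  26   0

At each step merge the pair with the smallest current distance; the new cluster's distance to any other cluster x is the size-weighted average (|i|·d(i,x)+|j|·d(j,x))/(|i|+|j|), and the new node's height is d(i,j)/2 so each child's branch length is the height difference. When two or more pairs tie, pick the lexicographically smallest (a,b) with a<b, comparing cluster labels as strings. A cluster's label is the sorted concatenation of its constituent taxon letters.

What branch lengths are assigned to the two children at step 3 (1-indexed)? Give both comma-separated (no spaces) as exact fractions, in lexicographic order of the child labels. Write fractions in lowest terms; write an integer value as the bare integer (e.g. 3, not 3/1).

71/3,83/12

step 1: merge (J,R) at d=8; branch lengths J→4, R→4; new cluster JR
  updated: d(D,JR)=107/2, d(JR,V)=67/2
step 2: merge (JR,V) at d=67/2; branch lengths JR→51/4, V→67/4; new cluster JRV
  updated: d(D,JRV)=142/3
step 3: merge (D,JRV) at d=142/3; branch lengths D→71/3, JRV→83/12; new cluster DJRV
final tree: (D:71/3,((J:4,R:4):51/4,V:67/4):83/12)
total length: 817/12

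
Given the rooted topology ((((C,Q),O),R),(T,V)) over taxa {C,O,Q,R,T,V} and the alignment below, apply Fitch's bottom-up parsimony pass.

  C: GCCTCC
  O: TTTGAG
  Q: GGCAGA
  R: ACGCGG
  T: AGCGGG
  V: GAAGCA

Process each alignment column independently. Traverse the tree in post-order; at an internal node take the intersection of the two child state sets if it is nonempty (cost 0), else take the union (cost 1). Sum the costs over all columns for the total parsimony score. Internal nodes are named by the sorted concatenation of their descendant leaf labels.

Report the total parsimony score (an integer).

CQ@0: {G} ∩ {G} = {G} (intersection, +0)
COQ@0: {G} ∪ {T} = {G,T} (union, +1)
COQR@0: {G,T} ∪ {A} = {A,G,T} (union, +1)
TV@0: {A} ∪ {G} = {A,G} (union, +1)
COQRTV@0: {A,G,T} ∩ {A,G} = {A,G} (intersection, +0)
CQ@1: {C} ∪ {G} = {C,G} (union, +1)
COQ@1: {C,G} ∪ {T} = {C,G,T} (union, +1)
COQR@1: {C,G,T} ∩ {C} = {C} (intersection, +0)
TV@1: {G} ∪ {A} = {A,G} (union, +1)
COQRTV@1: {C} ∪ {A,G} = {A,C,G} (union, +1)
CQ@2: {C} ∩ {C} = {C} (intersection, +0)
COQ@2: {C} ∪ {T} = {C,T} (union, +1)
COQR@2: {C,T} ∪ {G} = {C,G,T} (union, +1)
TV@2: {C} ∪ {A} = {A,C} (union, +1)
COQRTV@2: {C,G,T} ∩ {A,C} = {C} (intersection, +0)
CQ@3: {T} ∪ {A} = {A,T} (union, +1)
COQ@3: {A,T} ∪ {G} = {A,G,T} (union, +1)
COQR@3: {A,G,T} ∪ {C} = {A,C,G,T} (union, +1)
TV@3: {G} ∩ {G} = {G} (intersection, +0)
COQRTV@3: {A,C,G,T} ∩ {G} = {G} (intersection, +0)
CQ@4: {C} ∪ {G} = {C,G} (union, +1)
COQ@4: {C,G} ∪ {A} = {A,C,G} (union, +1)
COQR@4: {A,C,G} ∩ {G} = {G} (intersection, +0)
TV@4: {G} ∪ {C} = {C,G} (union, +1)
COQRTV@4: {G} ∩ {C,G} = {G} (intersection, +0)
CQ@5: {C} ∪ {A} = {A,C} (union, +1)
COQ@5: {A,C} ∪ {G} = {A,C,G} (union, +1)
COQR@5: {A,C,G} ∩ {G} = {G} (intersection, +0)
TV@5: {G} ∪ {A} = {A,G} (union, +1)
COQRTV@5: {G} ∩ {A,G} = {G} (intersection, +0)
per-site changes: [3, 4, 3, 3, 3, 3]; total = 19

19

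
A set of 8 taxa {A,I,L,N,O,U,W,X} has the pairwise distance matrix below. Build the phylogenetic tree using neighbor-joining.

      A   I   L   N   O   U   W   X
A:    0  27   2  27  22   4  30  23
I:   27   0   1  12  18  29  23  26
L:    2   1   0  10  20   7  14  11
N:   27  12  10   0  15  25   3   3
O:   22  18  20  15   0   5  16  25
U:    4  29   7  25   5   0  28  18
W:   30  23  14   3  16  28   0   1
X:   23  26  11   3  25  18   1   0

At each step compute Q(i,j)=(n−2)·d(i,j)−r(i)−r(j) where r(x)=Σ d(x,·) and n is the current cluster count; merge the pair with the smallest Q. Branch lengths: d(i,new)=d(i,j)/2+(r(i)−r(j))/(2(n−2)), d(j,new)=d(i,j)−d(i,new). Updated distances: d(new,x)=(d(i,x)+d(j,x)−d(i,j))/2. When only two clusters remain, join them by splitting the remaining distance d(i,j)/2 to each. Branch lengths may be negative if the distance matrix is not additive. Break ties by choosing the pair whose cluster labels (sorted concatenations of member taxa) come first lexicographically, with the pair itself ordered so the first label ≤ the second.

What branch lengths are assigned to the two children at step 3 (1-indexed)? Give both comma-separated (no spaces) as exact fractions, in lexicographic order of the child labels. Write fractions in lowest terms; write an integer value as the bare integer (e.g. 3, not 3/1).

1. join A+U (d=4, Q=-227) ⇒ AU; edges |A|=43/12, |U|=5/12
  updated: d(AU,I)=26, d(AU,L)=5/2, d(AU,N)=24, d(AU,O)=23/2, d(AU,W)=27, d(AU,X)=37/2
2. join W+X (d=1, Q=-327/2) ⇒ WX; edges |W|=9/20, |X|=11/20
  updated: d(AU,WX)=89/4, d(I,WX)=24, d(L,WX)=12, d(N,WX)=5/2, d(O,WX)=20
3. join N+WX (d=5/2, Q=-537/4) ⇒ NWX; edges |N|=-29/32, |WX|=109/32
  updated: d(AU,NWX)=175/8, d(I,NWX)=67/4, d(L,NWX)=39/4, d(NWX,O)=65/4
4. join AU+O (d=23/2, Q=-745/8) ⇒ AOU; edges |AU|=245/48, |O|=307/48
  updated: d(AOU,I)=65/4, d(AOU,L)=11/2, d(AOU,NWX)=213/16
5. join AOU+NWX (d=213/16, Q=-193/4) ⇒ ANOUWX; edges |AOU|=175/32, |NWX|=251/32
  updated: d(ANOUWX,I)=315/32, d(ANOUWX,L)=31/32
6. join ANOUWX+I (d=315/32, Q=-189/16) ⇒ AINOUWX; edges |ANOUWX|=157/32, |I|=79/16
  updated: d(AINOUWX,L)=-63/16
7. join AINOUWX+L (d=-63/16) ⇒ AILNOUWX; edges |AINOUWX|=-63/32, |L|=-63/32
final tree: (((((A:43/12,U:5/12):245/48,O:307/48):175/32,(N:-29/32,(W:9/20,X:11/20):109/32):251/32):157/32,I:79/16):-63/32,L:-63/32)
total length: 1223/32

-29/32,109/32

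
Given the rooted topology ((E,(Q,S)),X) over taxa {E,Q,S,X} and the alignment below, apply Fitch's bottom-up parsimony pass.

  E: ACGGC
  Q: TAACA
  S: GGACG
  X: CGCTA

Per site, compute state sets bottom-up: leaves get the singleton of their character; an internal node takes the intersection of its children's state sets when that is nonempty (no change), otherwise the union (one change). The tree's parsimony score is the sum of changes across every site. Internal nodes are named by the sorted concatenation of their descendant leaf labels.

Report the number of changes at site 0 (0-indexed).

[col 0] QS: children Q:{T}, S:{G} ∪→ {G,T}; cost 1
[col 0] EQS: children E:{A}, QS:{G,T} ∪→ {A,G,T}; cost 1
[col 0] EQSX: children EQS:{A,G,T}, X:{C} ∪→ {A,C,G,T}; cost 1
[col 1] QS: children Q:{A}, S:{G} ∪→ {A,G}; cost 1
[col 1] EQS: children E:{C}, QS:{A,G} ∪→ {A,C,G}; cost 1
[col 1] EQSX: children EQS:{A,C,G}, X:{G} ∩→ {G}; cost 0
[col 2] QS: children Q:{A}, S:{A} ∩→ {A}; cost 0
[col 2] EQS: children E:{G}, QS:{A} ∪→ {A,G}; cost 1
[col 2] EQSX: children EQS:{A,G}, X:{C} ∪→ {A,C,G}; cost 1
[col 3] QS: children Q:{C}, S:{C} ∩→ {C}; cost 0
[col 3] EQS: children E:{G}, QS:{C} ∪→ {C,G}; cost 1
[col 3] EQSX: children EQS:{C,G}, X:{T} ∪→ {C,G,T}; cost 1
[col 4] QS: children Q:{A}, S:{G} ∪→ {A,G}; cost 1
[col 4] EQS: children E:{C}, QS:{A,G} ∪→ {A,C,G}; cost 1
[col 4] EQSX: children EQS:{A,C,G}, X:{A} ∩→ {A}; cost 0
per-site changes: [3, 2, 2, 2, 2]; total = 11

3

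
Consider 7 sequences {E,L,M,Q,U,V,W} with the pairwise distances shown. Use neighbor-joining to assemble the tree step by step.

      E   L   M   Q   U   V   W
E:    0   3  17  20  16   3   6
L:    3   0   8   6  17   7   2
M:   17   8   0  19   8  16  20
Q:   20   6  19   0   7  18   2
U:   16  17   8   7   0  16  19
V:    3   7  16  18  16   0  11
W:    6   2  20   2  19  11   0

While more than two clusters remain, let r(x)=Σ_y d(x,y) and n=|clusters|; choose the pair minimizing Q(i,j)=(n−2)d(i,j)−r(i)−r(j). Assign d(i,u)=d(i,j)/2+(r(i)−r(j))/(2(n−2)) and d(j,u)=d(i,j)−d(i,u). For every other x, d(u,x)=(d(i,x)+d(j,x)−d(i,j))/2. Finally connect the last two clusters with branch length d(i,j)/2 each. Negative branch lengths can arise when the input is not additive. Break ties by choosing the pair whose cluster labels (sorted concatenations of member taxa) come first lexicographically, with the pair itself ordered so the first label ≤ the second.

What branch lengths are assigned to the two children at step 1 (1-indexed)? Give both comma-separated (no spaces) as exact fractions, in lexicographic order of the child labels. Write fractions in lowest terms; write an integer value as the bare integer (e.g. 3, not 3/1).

9/2,7/2

step 1: merge (M,U) at d=8, Q=-131; branch lengths M→9/2, U→7/2; new cluster MU
  updated: d(E,MU)=25/2, d(L,MU)=17/2, d(MU,Q)=9, d(MU,V)=12, d(MU,W)=31/2
step 2: merge (E,V) at d=3, Q=-167/2; branch lengths E→11/16, V→37/16; new cluster EV
  updated: d(EV,L)=7/2, d(EV,MU)=43/4, d(EV,Q)=35/2, d(EV,W)=7
step 3: merge (Q,W) at d=2, Q=-55; branch lengths Q→7/3, W→-1/3; new cluster QW
  updated: d(EV,QW)=45/4, d(L,QW)=3, d(MU,QW)=45/4
step 4: merge (EV,MU) at d=43/4, Q=-69/2; branch lengths EV→33/8, MU→53/8; new cluster EMUV
  updated: d(EMUV,L)=5/8, d(EMUV,QW)=47/8
step 5: merge (EMUV,L) at d=5/8, Q=-19/2; branch lengths EMUV→7/4, L→-9/8; new cluster ELMUV
  updated: d(ELMUV,QW)=33/8
step 6: merge (ELMUV,QW) at d=33/8; branch lengths ELMUV→33/16, QW→33/16; new cluster ELMQUVW
final tree: ((((E:11/16,V:37/16):33/8,(M:9/2,U:7/2):53/8):7/4,L:-9/8):33/16,(Q:7/3,W:-1/3):33/16)
total length: 57/2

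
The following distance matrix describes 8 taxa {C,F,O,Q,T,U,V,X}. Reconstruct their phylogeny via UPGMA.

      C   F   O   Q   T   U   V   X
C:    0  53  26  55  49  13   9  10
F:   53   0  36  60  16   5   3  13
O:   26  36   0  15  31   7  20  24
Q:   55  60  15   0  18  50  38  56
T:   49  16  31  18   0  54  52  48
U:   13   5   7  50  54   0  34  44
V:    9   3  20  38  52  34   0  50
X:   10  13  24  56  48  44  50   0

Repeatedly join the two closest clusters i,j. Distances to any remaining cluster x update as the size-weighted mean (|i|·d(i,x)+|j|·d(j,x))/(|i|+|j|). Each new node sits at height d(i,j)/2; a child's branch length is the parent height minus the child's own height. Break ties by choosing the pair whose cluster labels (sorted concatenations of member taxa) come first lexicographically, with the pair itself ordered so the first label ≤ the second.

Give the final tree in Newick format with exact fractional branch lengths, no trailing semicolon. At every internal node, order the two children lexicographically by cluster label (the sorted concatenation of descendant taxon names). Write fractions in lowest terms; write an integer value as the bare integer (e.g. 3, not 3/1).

(((C:5,X:5):19/2,((F:3/2,V:3/2):83/8,(O:7/2,U:7/2):67/8):21/8):22/3,(Q:9,T:9):77/6)

step 1: merge (F,V) at d=3; branch lengths F→3/2, V→3/2; new cluster FV
  updated: d(C,FV)=31, d(FV,O)=28, d(FV,Q)=49, d(FV,T)=34, d(FV,U)=39/2, d(FV,X)=63/2
step 2: merge (O,U) at d=7; branch lengths O→7/2, U→7/2; new cluster OU
  updated: d(C,OU)=39/2, d(FV,OU)=95/4, d(OU,Q)=65/2, d(OU,T)=85/2, d(OU,X)=34
step 3: merge (C,X) at d=10; branch lengths C→5, X→5; new cluster CX
  updated: d(CX,FV)=125/4, d(CX,OU)=107/4, d(CX,Q)=111/2, d(CX,T)=97/2
step 4: merge (Q,T) at d=18; branch lengths Q→9, T→9; new cluster QT
  updated: d(CX,QT)=52, d(FV,QT)=83/2, d(OU,QT)=75/2
step 5: merge (FV,OU) at d=95/4; branch lengths FV→83/8, OU→67/8; new cluster FOUV
  updated: d(CX,FOUV)=29, d(FOUV,QT)=79/2
step 6: merge (CX,FOUV) at d=29; branch lengths CX→19/2, FOUV→21/8; new cluster CFOUVX
  updated: d(CFOUVX,QT)=131/3
step 7: merge (CFOUVX,QT) at d=131/3; branch lengths CFOUVX→22/3, QT→77/6; new cluster CFOQTUVX
final tree: (((C:5,X:5):19/2,((F:3/2,V:3/2):83/8,(O:7/2,U:7/2):67/8):21/8):22/3,(Q:9,T:9):77/6)
total length: 2137/24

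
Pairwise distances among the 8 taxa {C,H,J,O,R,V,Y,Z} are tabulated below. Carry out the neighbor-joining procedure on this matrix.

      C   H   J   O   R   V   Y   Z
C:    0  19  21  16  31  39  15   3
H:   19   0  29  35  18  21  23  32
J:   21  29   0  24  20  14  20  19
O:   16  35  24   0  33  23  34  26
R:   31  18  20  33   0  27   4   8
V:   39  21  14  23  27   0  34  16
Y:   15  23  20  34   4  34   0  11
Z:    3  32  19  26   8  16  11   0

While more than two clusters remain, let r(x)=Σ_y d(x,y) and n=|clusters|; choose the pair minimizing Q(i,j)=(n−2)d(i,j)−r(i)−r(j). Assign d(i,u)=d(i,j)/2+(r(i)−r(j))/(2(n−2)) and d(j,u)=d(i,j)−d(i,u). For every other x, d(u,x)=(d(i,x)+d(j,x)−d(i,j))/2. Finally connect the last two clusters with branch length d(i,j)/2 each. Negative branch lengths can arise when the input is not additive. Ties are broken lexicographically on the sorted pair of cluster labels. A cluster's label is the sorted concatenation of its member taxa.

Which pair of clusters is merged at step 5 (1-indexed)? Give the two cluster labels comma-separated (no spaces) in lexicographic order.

1. join R+Y (d=4, Q=-258) ⇒ RY; edges |R|=2, |Y|=2
  updated: d(C,RY)=21, d(H,RY)=37/2, d(J,RY)=18, d(O,RY)=63/2, d(RY,V)=57/2, d(RY,Z)=15/2
2. join C+Z (d=3, Q=-415/2) ⇒ CZ; edges |C|=61/20, |Z|=-1/20
  updated: d(CZ,H)=24, d(CZ,J)=37/2, d(CZ,O)=39/2, d(CZ,RY)=51/4, d(CZ,V)=26
3. join H+RY (d=37/2, Q=-651/4) ⇒ HRY; edges |H|=369/32, |RY|=223/32
  updated: d(CZ,HRY)=73/8, d(HRY,J)=57/4, d(HRY,O)=24, d(HRY,V)=31/2
4. join CZ+HRY (d=73/8, Q=-869/8) ⇒ CHRYZ; edges |CZ|=301/48, |HRY|=137/48
  updated: d(CHRYZ,J)=189/16, d(CHRYZ,O)=275/16, d(CHRYZ,V)=259/16
5. join CHRYZ+O (d=275/16, Q=-75) ⇒ CHORYZ; edges |CHRYZ|=123/32, |O|=427/32
  updated: d(CHORYZ,J)=149/16, d(CHORYZ,V)=11
6. join CHORYZ+J (d=149/16, Q=-549/16) ⇒ CHJORYZ; edges |CHORYZ|=101/32, |J|=197/32
  updated: d(CHJORYZ,V)=251/32
7. join CHJORYZ+V (d=251/32) ⇒ CHJORVYZ; edges |CHJORYZ|=251/64, |V|=251/64
final tree: (((((C:61/20,Z:-1/20):301/48,(H:369/32,(R:2,Y:2):223/32):137/48):123/32,O:427/32):101/32,J:197/32):251/64,V:251/64)
total length: 2207/32

CHRYZ,O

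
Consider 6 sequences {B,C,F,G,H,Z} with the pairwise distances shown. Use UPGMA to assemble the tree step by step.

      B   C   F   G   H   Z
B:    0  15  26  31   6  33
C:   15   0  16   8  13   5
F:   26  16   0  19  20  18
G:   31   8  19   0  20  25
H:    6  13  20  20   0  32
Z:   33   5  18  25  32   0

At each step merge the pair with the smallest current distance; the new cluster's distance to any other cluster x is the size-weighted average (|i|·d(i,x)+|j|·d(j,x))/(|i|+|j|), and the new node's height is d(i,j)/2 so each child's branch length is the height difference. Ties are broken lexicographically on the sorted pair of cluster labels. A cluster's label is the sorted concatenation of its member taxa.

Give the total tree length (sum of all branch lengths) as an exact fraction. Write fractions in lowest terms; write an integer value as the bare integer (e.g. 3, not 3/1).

139/3

iteration 1: select C,Z (d=5); attach at lengths (5/2, 5/2); label the merged cluster CZ
  updated: d(B,CZ)=24, d(CZ,F)=17, d(CZ,G)=33/2, d(CZ,H)=45/2
iteration 2: select B,H (d=6); attach at lengths (3, 3); label the merged cluster BH
  updated: d(BH,CZ)=93/4, d(BH,F)=23, d(BH,G)=51/2
iteration 3: select CZ,G (d=33/2); attach at lengths (23/4, 33/4); label the merged cluster CGZ
  updated: d(BH,CGZ)=24, d(CGZ,F)=53/3
iteration 4: select CGZ,F (d=53/3); attach at lengths (7/12, 53/6); label the merged cluster CFGZ
  updated: d(BH,CFGZ)=95/4
iteration 5: select BH,CFGZ (d=95/4); attach at lengths (71/8, 73/24); label the merged cluster BCFGHZ
final tree: ((B:3,H:3):71/8,(((C:5/2,Z:5/2):23/4,G:33/4):7/12,F:53/6):73/24)
total length: 139/3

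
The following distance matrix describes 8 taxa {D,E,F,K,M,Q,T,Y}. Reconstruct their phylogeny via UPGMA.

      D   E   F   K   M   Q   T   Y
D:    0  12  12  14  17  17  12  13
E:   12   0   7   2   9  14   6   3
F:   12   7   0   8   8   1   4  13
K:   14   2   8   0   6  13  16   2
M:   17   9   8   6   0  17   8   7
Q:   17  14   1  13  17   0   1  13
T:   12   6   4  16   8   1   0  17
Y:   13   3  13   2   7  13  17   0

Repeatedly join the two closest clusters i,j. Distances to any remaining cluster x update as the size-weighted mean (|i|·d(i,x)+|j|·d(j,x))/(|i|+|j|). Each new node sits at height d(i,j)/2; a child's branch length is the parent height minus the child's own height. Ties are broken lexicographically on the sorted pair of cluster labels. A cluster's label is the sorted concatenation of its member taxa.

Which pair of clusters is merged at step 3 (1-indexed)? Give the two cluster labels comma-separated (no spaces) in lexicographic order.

EK,Y

iteration 1: select F,Q (d=1); attach at lengths (1/2, 1/2); label the merged cluster FQ
  updated: d(D,FQ)=29/2, d(E,FQ)=21/2, d(FQ,K)=21/2, d(FQ,M)=25/2, d(FQ,T)=5/2, d(FQ,Y)=13
iteration 2: select E,K (d=2); attach at lengths (1, 1); label the merged cluster EK
  updated: d(D,EK)=13, d(EK,FQ)=21/2, d(EK,M)=15/2, d(EK,T)=11, d(EK,Y)=5/2
iteration 3: select EK,Y (d=5/2); attach at lengths (1/4, 5/4); label the merged cluster EKY
  updated: d(D,EKY)=13, d(EKY,FQ)=34/3, d(EKY,M)=22/3, d(EKY,T)=13
iteration 4: select FQ,T (d=5/2); attach at lengths (3/4, 5/4); label the merged cluster FQT
  updated: d(D,FQT)=41/3, d(EKY,FQT)=107/9, d(FQT,M)=11
iteration 5: select EKY,M (d=22/3); attach at lengths (29/12, 11/3); label the merged cluster EKMY
  updated: d(D,EKMY)=14, d(EKMY,FQT)=35/3
iteration 6: select EKMY,FQT (d=35/3); attach at lengths (13/6, 55/12); label the merged cluster EFKMQTY
  updated: d(D,EFKMQTY)=97/7
iteration 7: select D,EFKMQTY (d=97/7); attach at lengths (97/14, 23/21); label the merged cluster DEFKMQTY
final tree: (D:97/14,((((E:1,K:1):1/4,Y:5/4):29/12,M:11/3):13/6,((F:1/2,Q:1/2):3/4,T:5/4):55/12):23/21)
total length: 383/14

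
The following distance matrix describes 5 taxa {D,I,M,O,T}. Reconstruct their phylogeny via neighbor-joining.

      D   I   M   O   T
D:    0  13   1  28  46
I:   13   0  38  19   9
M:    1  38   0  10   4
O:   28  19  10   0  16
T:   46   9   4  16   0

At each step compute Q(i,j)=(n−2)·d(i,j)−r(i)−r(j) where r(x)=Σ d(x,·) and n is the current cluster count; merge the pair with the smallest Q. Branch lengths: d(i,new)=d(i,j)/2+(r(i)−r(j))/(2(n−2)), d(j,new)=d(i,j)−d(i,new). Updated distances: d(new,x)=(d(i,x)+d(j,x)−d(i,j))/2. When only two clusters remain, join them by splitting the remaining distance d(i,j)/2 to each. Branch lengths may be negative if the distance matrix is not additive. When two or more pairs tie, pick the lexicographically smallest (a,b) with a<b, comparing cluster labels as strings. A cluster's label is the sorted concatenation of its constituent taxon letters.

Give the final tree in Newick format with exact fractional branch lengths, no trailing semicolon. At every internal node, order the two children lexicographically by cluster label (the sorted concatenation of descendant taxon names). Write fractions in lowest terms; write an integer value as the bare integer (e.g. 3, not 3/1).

1. join D+M (d=1, Q=-138) ⇒ DM; edges |D|=19/3, |M|=-16/3
  updated: d(DM,I)=25, d(DM,O)=37/2, d(DM,T)=49/2
2. join DM+O (d=37/2, Q=-169/2) ⇒ DMO; edges |DM|=103/8, |O|=45/8
  updated: d(DMO,I)=51/4, d(DMO,T)=11
3. join DMO+I (d=51/4, Q=-131/4) ⇒ DIMO; edges |DMO|=59/8, |I|=43/8
  updated: d(DIMO,T)=29/8
4. join DIMO+T (d=29/8) ⇒ DIMOT; edges |DIMO|=29/16, |T|=29/16
final tree: ((((D:19/3,M:-16/3):103/8,O:45/8):59/8,I:43/8):29/16,T:29/16)
total length: 287/8

((((D:19/3,M:-16/3):103/8,O:45/8):59/8,I:43/8):29/16,T:29/16)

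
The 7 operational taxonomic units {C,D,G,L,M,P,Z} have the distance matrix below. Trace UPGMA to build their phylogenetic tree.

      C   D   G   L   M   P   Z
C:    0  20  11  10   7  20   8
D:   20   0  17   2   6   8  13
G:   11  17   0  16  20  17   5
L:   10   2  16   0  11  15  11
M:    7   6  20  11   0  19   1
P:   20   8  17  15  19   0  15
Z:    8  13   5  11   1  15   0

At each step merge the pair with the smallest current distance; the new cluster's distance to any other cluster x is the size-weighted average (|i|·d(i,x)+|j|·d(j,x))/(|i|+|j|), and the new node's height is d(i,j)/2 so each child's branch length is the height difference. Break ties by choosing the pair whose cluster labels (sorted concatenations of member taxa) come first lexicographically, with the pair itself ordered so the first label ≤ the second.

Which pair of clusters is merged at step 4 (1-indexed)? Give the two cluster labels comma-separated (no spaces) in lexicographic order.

DL,P

iteration 1: select M,Z (d=1); attach at lengths (1/2, 1/2); label the merged cluster MZ
  updated: d(C,MZ)=15/2, d(D,MZ)=19/2, d(G,MZ)=25/2, d(L,MZ)=11, d(MZ,P)=17
iteration 2: select D,L (d=2); attach at lengths (1, 1); label the merged cluster DL
  updated: d(C,DL)=15, d(DL,G)=33/2, d(DL,MZ)=41/4, d(DL,P)=23/2
iteration 3: select C,MZ (d=15/2); attach at lengths (15/4, 13/4); label the merged cluster CMZ
  updated: d(CMZ,DL)=71/6, d(CMZ,G)=12, d(CMZ,P)=18
iteration 4: select DL,P (d=23/2); attach at lengths (19/4, 23/4); label the merged cluster DLP
  updated: d(CMZ,DLP)=125/9, d(DLP,G)=50/3
iteration 5: select CMZ,G (d=12); attach at lengths (9/4, 6); label the merged cluster CGMZ
  updated: d(CGMZ,DLP)=175/12
iteration 6: select CGMZ,DLP (d=175/12); attach at lengths (31/24, 37/24); label the merged cluster CDGLMPZ
final tree: (((C:15/4,(M:1/2,Z:1/2):13/4):9/4,G:6):31/24,((D:1,L:1):19/4,P:23/4):37/24)
total length: 379/12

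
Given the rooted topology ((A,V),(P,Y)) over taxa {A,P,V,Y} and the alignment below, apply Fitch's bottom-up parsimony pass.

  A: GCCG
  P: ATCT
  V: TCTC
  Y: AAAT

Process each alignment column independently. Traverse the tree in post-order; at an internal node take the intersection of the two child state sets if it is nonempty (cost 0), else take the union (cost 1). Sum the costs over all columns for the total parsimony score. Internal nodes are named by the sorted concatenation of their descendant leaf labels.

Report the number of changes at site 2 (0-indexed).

2

AV@0: {G} ∪ {T} = {G,T} (union, +1)
PY@0: {A} ∩ {A} = {A} (intersection, +0)
APVY@0: {G,T} ∪ {A} = {A,G,T} (union, +1)
AV@1: {C} ∩ {C} = {C} (intersection, +0)
PY@1: {T} ∪ {A} = {A,T} (union, +1)
APVY@1: {C} ∪ {A,T} = {A,C,T} (union, +1)
AV@2: {C} ∪ {T} = {C,T} (union, +1)
PY@2: {C} ∪ {A} = {A,C} (union, +1)
APVY@2: {C,T} ∩ {A,C} = {C} (intersection, +0)
AV@3: {G} ∪ {C} = {C,G} (union, +1)
PY@3: {T} ∩ {T} = {T} (intersection, +0)
APVY@3: {C,G} ∪ {T} = {C,G,T} (union, +1)
per-site changes: [2, 2, 2, 2]; total = 8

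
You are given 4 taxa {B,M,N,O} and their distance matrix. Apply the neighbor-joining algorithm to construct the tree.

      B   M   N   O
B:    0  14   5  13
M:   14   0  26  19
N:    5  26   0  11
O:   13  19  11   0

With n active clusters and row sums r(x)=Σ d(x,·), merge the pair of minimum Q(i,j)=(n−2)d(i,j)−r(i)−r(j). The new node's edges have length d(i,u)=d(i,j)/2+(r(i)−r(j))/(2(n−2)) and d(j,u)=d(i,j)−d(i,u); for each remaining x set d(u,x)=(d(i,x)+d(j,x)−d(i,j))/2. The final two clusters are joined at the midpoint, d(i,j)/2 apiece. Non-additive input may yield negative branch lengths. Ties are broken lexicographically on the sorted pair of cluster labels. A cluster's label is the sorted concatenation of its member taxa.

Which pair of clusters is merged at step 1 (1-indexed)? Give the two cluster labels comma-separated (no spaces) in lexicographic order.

step 1: merge (B,N) at d=5, Q=-64; branch lengths B→0, N→5; new cluster BN
  updated: d(BN,M)=35/2, d(BN,O)=19/2
step 2: merge (BN,M) at d=35/2, Q=-46; branch lengths BN→4, M→27/2; new cluster BMN
  updated: d(BMN,O)=11/2
step 3: merge (BMN,O) at d=11/2; branch lengths BMN→11/4, O→11/4; new cluster BMNO
final tree: (((B:0,N:5):4,M:27/2):11/4,O:11/4)
total length: 28

B,N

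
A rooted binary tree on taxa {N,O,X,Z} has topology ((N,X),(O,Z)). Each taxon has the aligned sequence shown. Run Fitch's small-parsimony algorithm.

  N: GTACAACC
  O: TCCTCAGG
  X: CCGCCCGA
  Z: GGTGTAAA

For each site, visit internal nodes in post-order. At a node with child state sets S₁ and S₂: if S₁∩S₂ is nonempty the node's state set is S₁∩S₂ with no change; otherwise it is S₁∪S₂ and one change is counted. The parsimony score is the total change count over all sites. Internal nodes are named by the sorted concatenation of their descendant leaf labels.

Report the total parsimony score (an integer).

16

site 0, node NX: N={G} ∪ X={C} → {C,G} (+1)
site 0, node OZ: O={T} ∪ Z={G} → {G,T} (+1)
site 0, node NOXZ: NX={C,G} ∩ OZ={G,T} → {G} (+0)
site 1, node NX: N={T} ∪ X={C} → {C,T} (+1)
site 1, node OZ: O={C} ∪ Z={G} → {C,G} (+1)
site 1, node NOXZ: NX={C,T} ∩ OZ={C,G} → {C} (+0)
site 2, node NX: N={A} ∪ X={G} → {A,G} (+1)
site 2, node OZ: O={C} ∪ Z={T} → {C,T} (+1)
site 2, node NOXZ: NX={A,G} ∪ OZ={C,T} → {A,C,G,T} (+1)
site 3, node NX: N={C} ∩ X={C} → {C} (+0)
site 3, node OZ: O={T} ∪ Z={G} → {G,T} (+1)
site 3, node NOXZ: NX={C} ∪ OZ={G,T} → {C,G,T} (+1)
site 4, node NX: N={A} ∪ X={C} → {A,C} (+1)
site 4, node OZ: O={C} ∪ Z={T} → {C,T} (+1)
site 4, node NOXZ: NX={A,C} ∩ OZ={C,T} → {C} (+0)
site 5, node NX: N={A} ∪ X={C} → {A,C} (+1)
site 5, node OZ: O={A} ∩ Z={A} → {A} (+0)
site 5, node NOXZ: NX={A,C} ∩ OZ={A} → {A} (+0)
site 6, node NX: N={C} ∪ X={G} → {C,G} (+1)
site 6, node OZ: O={G} ∪ Z={A} → {A,G} (+1)
site 6, node NOXZ: NX={C,G} ∩ OZ={A,G} → {G} (+0)
site 7, node NX: N={C} ∪ X={A} → {A,C} (+1)
site 7, node OZ: O={G} ∪ Z={A} → {A,G} (+1)
site 7, node NOXZ: NX={A,C} ∩ OZ={A,G} → {A} (+0)
per-site changes: [2, 2, 3, 2, 2, 1, 2, 2]; total = 16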